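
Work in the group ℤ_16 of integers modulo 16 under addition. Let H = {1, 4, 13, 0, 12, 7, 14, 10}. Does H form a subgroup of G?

No

1 ∈ H but its inverse 15 ∉ H, so H is not a subgroup.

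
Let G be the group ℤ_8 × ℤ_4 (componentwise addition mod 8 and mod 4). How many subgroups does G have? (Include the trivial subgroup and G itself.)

|G| = 32, so by Lagrange every subgroup order divides 32. Divisors: 1, 2, 4, 8, 16, 32.
Subgroups by order — order 1: 1; order 2: 3; order 4: 7; order 8: 7; order 16: 3; order 32: 1.
Total: 1 + 3 + 7 + 7 + 3 + 1 = 22.

22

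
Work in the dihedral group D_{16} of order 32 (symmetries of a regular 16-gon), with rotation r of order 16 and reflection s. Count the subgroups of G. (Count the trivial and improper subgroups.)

36

|G| = 32, so by Lagrange every subgroup order divides 32. Divisors: 1, 2, 4, 8, 16, 32.
Subgroups by order — order 1: 1; order 2: 17; order 4: 9; order 8: 5; order 16: 3; order 32: 1.
Total: 1 + 17 + 9 + 5 + 3 + 1 = 36.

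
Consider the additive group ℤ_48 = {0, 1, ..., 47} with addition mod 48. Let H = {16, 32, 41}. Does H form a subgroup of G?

No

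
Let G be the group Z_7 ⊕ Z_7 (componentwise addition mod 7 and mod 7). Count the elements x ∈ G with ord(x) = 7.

48

An element (a,b) has order lcm(ord(a), ord(b)); count pairs with lcm equal to 7.
Enumerating gives 48 such elements.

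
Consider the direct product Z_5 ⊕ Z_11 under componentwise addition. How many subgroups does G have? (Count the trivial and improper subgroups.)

|G| = 55, so by Lagrange every subgroup order divides 55. Divisors: 1, 5, 11, 55.
Subgroups by order — order 1: 1; order 5: 1; order 11: 1; order 55: 1.
Total: 1 + 1 + 1 + 1 = 4.

4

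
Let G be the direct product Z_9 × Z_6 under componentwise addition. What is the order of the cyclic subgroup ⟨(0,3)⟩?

The order of (0,3) in Z_9 × Z_6 is lcm(ord(0) in Z_9, ord(3) in Z_6).
ord(0) = 1 and ord(3) = 2, so |⟨(0,3)⟩| = lcm(1, 2) = 2.

2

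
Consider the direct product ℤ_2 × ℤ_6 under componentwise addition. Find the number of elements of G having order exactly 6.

6

An element (a,b) has order lcm(ord(a), ord(b)); count pairs with lcm equal to 6.
Enumerating gives 6 such elements.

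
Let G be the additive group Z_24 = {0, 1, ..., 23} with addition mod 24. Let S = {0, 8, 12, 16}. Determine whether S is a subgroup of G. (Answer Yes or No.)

No

Closure fails: 16 + 12 = 4 ∉ S. So S is not a subgroup.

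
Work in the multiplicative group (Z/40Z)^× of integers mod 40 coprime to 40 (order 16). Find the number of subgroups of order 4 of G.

11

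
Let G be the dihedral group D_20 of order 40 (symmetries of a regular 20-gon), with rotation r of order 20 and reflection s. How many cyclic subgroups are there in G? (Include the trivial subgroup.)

Each element a generates a cyclic subgroup ⟨a⟩; distinct elements may generate the same one (a cyclic group of order d has φ(d) generators).
Cyclic subgroups by order — order 1: 1; order 2: 21; order 4: 1; order 5: 1; order 10: 1; order 20: 1.
Total: 26.

26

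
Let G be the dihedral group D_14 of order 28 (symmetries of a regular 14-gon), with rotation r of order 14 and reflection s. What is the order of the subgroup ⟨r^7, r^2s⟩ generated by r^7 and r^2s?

4

|⟨r^7⟩| = 2 and |⟨r^2s⟩| = 2, so |H| is a multiple of lcm(2, 2) = 2 and divides |G| = 28.
Closing under the operation: H = {e, r^7, r^2s, r^9s}, so |H| = 4.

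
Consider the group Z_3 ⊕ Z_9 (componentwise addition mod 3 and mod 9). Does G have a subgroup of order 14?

No

14 does not divide |G| = 27, so by Lagrange no subgroup of order 14 exists.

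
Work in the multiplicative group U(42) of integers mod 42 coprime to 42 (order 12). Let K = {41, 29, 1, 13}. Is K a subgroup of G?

Yes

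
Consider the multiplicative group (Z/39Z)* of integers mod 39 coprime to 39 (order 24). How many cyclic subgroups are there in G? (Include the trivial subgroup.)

12

A cyclic subgroup of order d is generated by each of its φ(d) elements of order d, so the cyclic subgroups of order d number (#elements of order d)/φ(d).
Cyclic subgroups by order — order 1: 1; order 2: 3; order 3: 1; order 4: 2; order 6: 3; order 12: 2.
Total: 12.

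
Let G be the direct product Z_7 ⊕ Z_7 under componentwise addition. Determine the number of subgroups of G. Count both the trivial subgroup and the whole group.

|G| = 49, so by Lagrange every subgroup order divides 49. Divisors: 1, 7, 49.
Subgroups by order — order 1: 1; order 7: 8; order 49: 1.
Total: 1 + 8 + 1 = 10.

10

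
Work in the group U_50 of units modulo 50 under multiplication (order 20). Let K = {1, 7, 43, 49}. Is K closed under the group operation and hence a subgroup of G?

Yes

|K| = 4 divides |G| = 20, consistent with Lagrange.
K contains the identity, every element's inverse is in K, and K is closed under ·: it is a subgroup.
In fact K = ⟨43⟩.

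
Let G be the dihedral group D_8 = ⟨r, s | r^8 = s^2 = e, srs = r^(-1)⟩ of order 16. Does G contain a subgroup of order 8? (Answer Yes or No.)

Yes

8 | 16. A subgroup of order 8 is {e, r, r^2, r^3, r^4, r^5, r^6, r^7}.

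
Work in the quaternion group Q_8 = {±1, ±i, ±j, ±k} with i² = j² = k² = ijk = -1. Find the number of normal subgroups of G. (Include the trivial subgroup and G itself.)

6

G has 6 subgroups. Checking conjugation-invariance by order — order 1: 1/1 normal; order 2: 1/1 normal; order 4: 3/3 normal; order 8: 1/1 normal.
Total normal subgroups: 6.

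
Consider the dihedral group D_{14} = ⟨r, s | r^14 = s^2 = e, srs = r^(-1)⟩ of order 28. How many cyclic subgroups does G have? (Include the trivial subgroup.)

18

Group the elements of G by the cyclic subgroup they generate; each cyclic subgroup of order d accounts for φ(d) elements.
Cyclic subgroups by order — order 1: 1; order 2: 15; order 7: 1; order 14: 1.
Total: 18.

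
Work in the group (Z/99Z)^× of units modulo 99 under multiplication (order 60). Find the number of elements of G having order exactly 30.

Enumerating element orders in G gives 24 elements of order 30.

24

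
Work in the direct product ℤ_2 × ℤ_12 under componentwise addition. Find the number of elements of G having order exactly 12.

8

An element (a,b) has order lcm(ord(a), ord(b)); count pairs with lcm equal to 12.
Enumerating gives 8 such elements.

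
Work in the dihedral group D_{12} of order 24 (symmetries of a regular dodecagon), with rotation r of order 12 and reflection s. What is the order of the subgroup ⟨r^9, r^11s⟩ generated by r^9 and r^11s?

8

|⟨r^9⟩| = 4 and |⟨r^11s⟩| = 2, so |H| is a multiple of lcm(4, 2) = 4 and divides |G| = 24.
Closing under the operation: H = {e, r^3, r^6, r^9, r^2s, r^5s, r^8s, r^11s}, so |H| = 8.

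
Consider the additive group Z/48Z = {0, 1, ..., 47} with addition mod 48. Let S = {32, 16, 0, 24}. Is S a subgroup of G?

Closure fails: 16 + 24 = 40 ∉ S. So S is not a subgroup.

No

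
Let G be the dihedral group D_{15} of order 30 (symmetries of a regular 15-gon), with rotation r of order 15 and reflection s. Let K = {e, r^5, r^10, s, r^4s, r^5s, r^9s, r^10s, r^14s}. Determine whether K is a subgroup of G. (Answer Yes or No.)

No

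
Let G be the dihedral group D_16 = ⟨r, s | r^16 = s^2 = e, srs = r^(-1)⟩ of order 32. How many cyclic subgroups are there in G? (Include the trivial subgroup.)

A cyclic subgroup of order d is generated by each of its φ(d) elements of order d, so the cyclic subgroups of order d number (#elements of order d)/φ(d).
Cyclic subgroups by order — order 1: 1; order 2: 17; order 4: 1; order 8: 1; order 16: 1.
Total: 21.

21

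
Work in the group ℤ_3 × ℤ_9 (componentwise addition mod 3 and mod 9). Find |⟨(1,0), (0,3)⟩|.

|⟨(1,0)⟩| = 3 and |⟨(0,3)⟩| = 3, so |H| is a multiple of lcm(3, 3) = 3 and divides |G| = 27.
Closing under the operation: H = {(0,0), (0,3), (0,6), (1,0), (1,3), (1,6), (2,0), (2,3), (2,6)}, so |H| = 9.

9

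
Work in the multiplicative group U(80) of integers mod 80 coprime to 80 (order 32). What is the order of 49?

2

Compute successive powers of 49 mod 80: 49, 1; 49^2 ≡ 1 (mod 80).
So |⟨49⟩| = 2.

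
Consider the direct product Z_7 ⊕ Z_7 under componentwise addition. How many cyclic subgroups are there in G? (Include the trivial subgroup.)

9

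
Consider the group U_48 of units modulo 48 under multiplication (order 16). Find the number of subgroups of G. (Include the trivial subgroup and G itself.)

27

|G| = 16, so by Lagrange every subgroup order divides 16. Divisors: 1, 2, 4, 8, 16.
Subgroups by order — order 1: 1; order 2: 7; order 4: 11; order 8: 7; order 16: 1.
Total: 1 + 7 + 11 + 7 + 1 = 27.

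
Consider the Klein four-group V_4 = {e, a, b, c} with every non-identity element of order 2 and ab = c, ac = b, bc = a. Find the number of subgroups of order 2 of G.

3

|G| = 4 and 2 | 4, so subgroups of order 2 are possible by Lagrange.
The subgroups of order 2 are: {e, a}; {e, b}; {e, c}.
So G has 3 subgroups of order 2.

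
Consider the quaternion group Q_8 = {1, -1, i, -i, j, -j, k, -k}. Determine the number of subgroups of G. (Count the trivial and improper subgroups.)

|G| = 8, so by Lagrange every subgroup order divides 8. Divisors: 1, 2, 4, 8.
Subgroups by order — order 1: 1; order 2: 1; order 4: 3; order 8: 1.
Total: 1 + 1 + 3 + 1 = 6.

6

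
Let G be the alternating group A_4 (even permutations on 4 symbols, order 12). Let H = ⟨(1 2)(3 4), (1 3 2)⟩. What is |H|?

12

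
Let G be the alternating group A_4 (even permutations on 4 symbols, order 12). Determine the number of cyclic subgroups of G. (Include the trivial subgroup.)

Group the elements of G by the cyclic subgroup they generate; each cyclic subgroup of order d accounts for φ(d) elements.
Cyclic subgroups by order — order 1: 1; order 2: 3; order 3: 4.
Total: 8.

8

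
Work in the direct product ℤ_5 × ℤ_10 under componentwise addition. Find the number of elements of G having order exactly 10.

An element (a,b) has order lcm(ord(a), ord(b)); count pairs with lcm equal to 10.
Enumerating gives 24 such elements.

24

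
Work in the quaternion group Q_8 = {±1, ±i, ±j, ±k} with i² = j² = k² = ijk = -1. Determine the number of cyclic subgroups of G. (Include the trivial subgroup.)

5

Group the elements of G by the cyclic subgroup they generate; each cyclic subgroup of order d accounts for φ(d) elements.
Cyclic subgroups by order — order 1: 1; order 2: 1; order 4: 3.
Total: 5.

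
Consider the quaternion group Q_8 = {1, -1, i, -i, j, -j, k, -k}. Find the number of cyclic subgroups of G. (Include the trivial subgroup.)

Each element a generates a cyclic subgroup ⟨a⟩; distinct elements may generate the same one (a cyclic group of order d has φ(d) generators).
Cyclic subgroups by order — order 1: 1; order 2: 1; order 4: 3.
Total: 5.

5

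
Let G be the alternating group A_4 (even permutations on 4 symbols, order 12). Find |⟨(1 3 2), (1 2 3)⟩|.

3

|⟨(1 3 2)⟩| = 3 and |⟨(1 2 3)⟩| = 3, so |H| is a multiple of lcm(3, 3) = 3 and divides |G| = 12.
Closing under the operation: H = {e, (1 2 3), (1 3 2)}, so |H| = 3.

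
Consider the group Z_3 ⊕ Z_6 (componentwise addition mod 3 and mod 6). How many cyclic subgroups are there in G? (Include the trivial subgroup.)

Each element a generates a cyclic subgroup ⟨a⟩; distinct elements may generate the same one (a cyclic group of order d has φ(d) generators).
Cyclic subgroups by order — order 1: 1; order 2: 1; order 3: 4; order 6: 4.
Total: 10.

10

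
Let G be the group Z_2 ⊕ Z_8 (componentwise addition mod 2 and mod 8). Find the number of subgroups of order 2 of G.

|G| = 16 and 2 | 16, so subgroups of order 2 are possible by Lagrange.
The subgroups of order 2 are: {(0,0), (0,4)}; {(0,0), (1,0)}; {(0,0), (1,4)}.
So G has 3 subgroups of order 2.

3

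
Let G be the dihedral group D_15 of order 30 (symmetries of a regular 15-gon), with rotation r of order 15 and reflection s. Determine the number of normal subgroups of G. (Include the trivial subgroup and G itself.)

5

G has 28 subgroups. Checking conjugation-invariance by order — order 1: 1/1 normal; order 2: 0/15 normal; order 3: 1/1 normal; order 5: 1/1 normal; order 6: 0/5 normal; order 10: 0/3 normal; order 15: 1/1 normal; order 30: 1/1 normal.
Total normal subgroups: 5.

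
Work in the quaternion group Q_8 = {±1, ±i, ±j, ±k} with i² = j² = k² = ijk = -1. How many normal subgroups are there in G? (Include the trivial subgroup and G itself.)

6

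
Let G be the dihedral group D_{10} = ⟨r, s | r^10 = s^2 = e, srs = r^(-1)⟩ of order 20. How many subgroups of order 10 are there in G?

3

|G| = 20 and 10 | 20, so subgroups of order 10 are possible by Lagrange.
The subgroups of order 10 are: {e, r, r^2, r^3, r^4, r^5, r^6, r^7, r^8, r^9}; {e, r^2, r^4, r^6, r^8, s, r^2s, r^4s, r^6s, r^8s}; {e, r^2, r^4, r^6, r^8, rs, r^3s, r^5s, r^7s, r^9s}.
So G has 3 subgroups of order 10.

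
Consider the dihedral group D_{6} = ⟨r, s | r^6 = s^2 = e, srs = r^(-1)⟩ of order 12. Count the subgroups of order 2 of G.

7

|G| = 12 and 2 | 12, so subgroups of order 2 are possible by Lagrange.
The subgroups of order 2 are: {e, r^2s}; {e, r^3}; {e, r^3s}; {e, r^4s}; … (7 in all).
So G has 7 subgroups of order 2.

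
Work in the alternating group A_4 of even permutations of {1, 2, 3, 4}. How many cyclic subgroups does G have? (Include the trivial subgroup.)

8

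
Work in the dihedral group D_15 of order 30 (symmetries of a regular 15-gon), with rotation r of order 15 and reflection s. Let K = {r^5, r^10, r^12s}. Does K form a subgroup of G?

No

The identity e ∉ K, so K is not a subgroup.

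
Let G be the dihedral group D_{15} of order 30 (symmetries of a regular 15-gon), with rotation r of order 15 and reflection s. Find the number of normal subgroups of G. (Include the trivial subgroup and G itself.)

G has 28 subgroups. Checking conjugation-invariance by order — order 1: 1/1 normal; order 2: 0/15 normal; order 3: 1/1 normal; order 5: 1/1 normal; order 6: 0/5 normal; order 10: 0/3 normal; order 15: 1/1 normal; order 30: 1/1 normal.
Total normal subgroups: 5.

5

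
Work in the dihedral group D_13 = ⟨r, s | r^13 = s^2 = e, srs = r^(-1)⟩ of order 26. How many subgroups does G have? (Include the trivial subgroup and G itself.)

|G| = 26, so by Lagrange every subgroup order divides 26. Divisors: 1, 2, 13, 26.
Subgroups by order — order 1: 1; order 2: 13; order 13: 1; order 26: 1.
Total: 1 + 13 + 1 + 1 = 16.

16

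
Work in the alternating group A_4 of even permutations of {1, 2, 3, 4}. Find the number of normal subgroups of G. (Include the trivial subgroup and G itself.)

3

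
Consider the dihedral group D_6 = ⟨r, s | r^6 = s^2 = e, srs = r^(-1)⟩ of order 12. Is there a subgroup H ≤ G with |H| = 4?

Yes

4 | 12. A subgroup of order 4 is {e, r^3, r^2s, r^5s}.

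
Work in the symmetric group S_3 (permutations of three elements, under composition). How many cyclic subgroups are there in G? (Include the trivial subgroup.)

5

Group the elements of G by the cyclic subgroup they generate; each cyclic subgroup of order d accounts for φ(d) elements.
Cyclic subgroups by order — order 1: 1; order 2: 3; order 3: 1.
Total: 5.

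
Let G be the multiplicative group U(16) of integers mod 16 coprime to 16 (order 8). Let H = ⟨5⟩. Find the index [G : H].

2

|⟨5⟩| = 4 and |G| = 8.
By Lagrange, [G : H] = |G|/|H| = 8/4 = 2.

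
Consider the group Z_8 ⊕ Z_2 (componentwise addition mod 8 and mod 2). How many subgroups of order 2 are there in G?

|G| = 16 and 2 | 16, so subgroups of order 2 are possible by Lagrange.
The subgroups of order 2 are: {(0,0), (0,1)}; {(0,0), (4,0)}; {(0,0), (4,1)}.
So G has 3 subgroups of order 2.

3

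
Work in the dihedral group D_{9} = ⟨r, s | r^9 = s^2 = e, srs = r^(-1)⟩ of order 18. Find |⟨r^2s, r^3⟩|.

|⟨r^2s⟩| = 2 and |⟨r^3⟩| = 3, so |H| is a multiple of lcm(2, 3) = 6 and divides |G| = 18.
Closing under the operation: H = {e, r^3, r^6, r^2s, r^5s, r^8s}, so |H| = 6.

6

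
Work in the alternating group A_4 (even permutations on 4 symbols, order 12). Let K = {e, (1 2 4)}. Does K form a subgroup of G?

No

(1 2 4) ∈ K but its inverse (1 4 2) ∉ K, so K is not a subgroup.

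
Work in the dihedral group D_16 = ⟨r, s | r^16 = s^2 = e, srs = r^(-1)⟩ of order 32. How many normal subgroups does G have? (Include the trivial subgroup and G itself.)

G has 36 subgroups. Checking conjugation-invariance by order — order 1: 1/1 normal; order 2: 1/17 normal; order 4: 1/9 normal; order 8: 1/5 normal; order 16: 3/3 normal; order 32: 1/1 normal.
Total normal subgroups: 8.

8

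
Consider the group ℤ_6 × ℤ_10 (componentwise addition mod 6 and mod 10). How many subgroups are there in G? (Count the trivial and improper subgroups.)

|G| = 60, so by Lagrange every subgroup order divides 60. Divisors: 1, 2, 3, 4, 5, 6, 10, 12, 15, 20, 30, 60.
Subgroups by order — order 1: 1; order 2: 3; order 3: 1; order 4: 1; order 5: 1; order 6: 3; order 10: 3; order 12: 1; order 15: 1; order 20: 1; order 30: 3; order 60: 1.
Total: 1 + 3 + 1 + 1 + 1 + 3 + 3 + 1 + 1 + 1 + 3 + 1 = 20.

20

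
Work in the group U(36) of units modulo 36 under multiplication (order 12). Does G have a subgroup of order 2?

Yes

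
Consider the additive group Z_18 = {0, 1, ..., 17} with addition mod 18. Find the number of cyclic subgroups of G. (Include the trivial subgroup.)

A cyclic subgroup of order d is generated by each of its φ(d) elements of order d, so the cyclic subgroups of order d number (#elements of order d)/φ(d).
Cyclic subgroups by order — order 1: 1; order 2: 1; order 3: 1; order 6: 1; order 9: 1; order 18: 1.
Total: 6.

6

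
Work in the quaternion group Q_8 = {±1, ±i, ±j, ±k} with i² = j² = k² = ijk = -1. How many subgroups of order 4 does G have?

3

|G| = 8 and 4 | 8, so subgroups of order 4 are possible by Lagrange.
The subgroups of order 4 are: {1, -1, i, -i}; {1, -1, j, -j}; {1, -1, k, -k}.
So G has 3 subgroups of order 4.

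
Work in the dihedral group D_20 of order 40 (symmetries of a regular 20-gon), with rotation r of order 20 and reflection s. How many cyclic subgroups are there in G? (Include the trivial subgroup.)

26

Group the elements of G by the cyclic subgroup they generate; each cyclic subgroup of order d accounts for φ(d) elements.
Cyclic subgroups by order — order 1: 1; order 2: 21; order 4: 1; order 5: 1; order 10: 1; order 20: 1.
Total: 26.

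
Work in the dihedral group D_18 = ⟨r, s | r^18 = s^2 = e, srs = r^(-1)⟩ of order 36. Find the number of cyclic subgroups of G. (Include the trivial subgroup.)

24

Group the elements of G by the cyclic subgroup they generate; each cyclic subgroup of order d accounts for φ(d) elements.
Cyclic subgroups by order — order 1: 1; order 2: 19; order 3: 1; order 6: 1; order 9: 1; order 18: 1.
Total: 24.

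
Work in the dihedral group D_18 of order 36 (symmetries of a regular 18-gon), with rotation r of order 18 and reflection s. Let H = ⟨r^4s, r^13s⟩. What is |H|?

4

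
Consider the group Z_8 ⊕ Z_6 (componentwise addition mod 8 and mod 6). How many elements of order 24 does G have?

16

An element (a,b) has order lcm(ord(a), ord(b)); count pairs with lcm equal to 24.
Enumerating gives 16 such elements.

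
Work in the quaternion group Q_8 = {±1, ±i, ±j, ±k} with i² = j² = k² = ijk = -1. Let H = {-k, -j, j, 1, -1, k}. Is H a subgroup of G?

No

|H| = 6 does not divide |G| = 8, so by Lagrange H is not a subgroup.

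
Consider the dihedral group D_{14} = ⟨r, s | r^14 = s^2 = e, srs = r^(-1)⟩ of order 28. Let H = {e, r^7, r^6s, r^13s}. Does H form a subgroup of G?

|H| = 4 divides |G| = 28, consistent with Lagrange.
H contains the identity, every element's inverse is in H, and H is closed under ·: it is a subgroup.

Yes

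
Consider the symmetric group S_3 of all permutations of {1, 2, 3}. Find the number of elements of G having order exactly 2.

The elements of order 2 are: (2 3), (1 2), (1 3).
That's 3.

3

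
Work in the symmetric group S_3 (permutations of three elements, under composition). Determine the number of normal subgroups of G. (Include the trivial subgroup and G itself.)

3

G has 6 subgroups. Checking conjugation-invariance by order — order 1: 1/1 normal; order 2: 0/3 normal; order 3: 1/1 normal; order 6: 1/1 normal.
Total normal subgroups: 3.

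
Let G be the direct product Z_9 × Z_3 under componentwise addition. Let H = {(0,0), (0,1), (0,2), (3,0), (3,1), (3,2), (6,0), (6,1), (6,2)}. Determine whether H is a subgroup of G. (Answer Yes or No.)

Yes

|H| = 9 divides |G| = 27, consistent with Lagrange.
H contains the identity, every element's inverse is in H, and H is closed under +: it is a subgroup.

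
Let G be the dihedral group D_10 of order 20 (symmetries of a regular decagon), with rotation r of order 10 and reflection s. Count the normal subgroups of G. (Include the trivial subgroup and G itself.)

7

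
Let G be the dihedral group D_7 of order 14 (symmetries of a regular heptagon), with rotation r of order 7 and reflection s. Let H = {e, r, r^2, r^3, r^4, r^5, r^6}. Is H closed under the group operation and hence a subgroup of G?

|H| = 7 divides |G| = 14, consistent with Lagrange.
H contains the identity, every element's inverse is in H, and H is closed under ·: it is a subgroup.
In fact H = ⟨r^4⟩.

Yes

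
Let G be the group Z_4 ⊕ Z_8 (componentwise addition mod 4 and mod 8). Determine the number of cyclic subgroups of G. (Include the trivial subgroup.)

Each element a generates a cyclic subgroup ⟨a⟩; distinct elements may generate the same one (a cyclic group of order d has φ(d) generators).
Cyclic subgroups by order — order 1: 1; order 2: 3; order 4: 6; order 8: 4.
Total: 14.

14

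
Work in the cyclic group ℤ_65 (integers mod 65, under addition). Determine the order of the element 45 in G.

In ℤ_65, the order of an element a is n/gcd(a, n).
gcd(45, 65) = 5, so |⟨45⟩| = 65/5 = 13.

13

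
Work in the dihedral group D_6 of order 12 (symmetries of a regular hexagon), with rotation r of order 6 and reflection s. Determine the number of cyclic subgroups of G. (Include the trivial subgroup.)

Group the elements of G by the cyclic subgroup they generate; each cyclic subgroup of order d accounts for φ(d) elements.
Cyclic subgroups by order — order 1: 1; order 2: 7; order 3: 1; order 6: 1.
Total: 10.

10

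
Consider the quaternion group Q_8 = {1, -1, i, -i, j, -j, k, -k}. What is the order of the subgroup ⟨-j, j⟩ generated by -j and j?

|⟨-j⟩| = 4 and |⟨j⟩| = 4, so |H| is a multiple of lcm(4, 4) = 4 and divides |G| = 8.
Closing under the operation: H = {1, -1, j, -j}, so |H| = 4.

4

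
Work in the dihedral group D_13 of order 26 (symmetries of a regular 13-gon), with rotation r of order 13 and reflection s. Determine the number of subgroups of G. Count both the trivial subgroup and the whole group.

16

|G| = 26, so by Lagrange every subgroup order divides 26. Divisors: 1, 2, 13, 26.
Subgroups by order — order 1: 1; order 2: 13; order 13: 1; order 26: 1.
Total: 1 + 13 + 1 + 1 = 16.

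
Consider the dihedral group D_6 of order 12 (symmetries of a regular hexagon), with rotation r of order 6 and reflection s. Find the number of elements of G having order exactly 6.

2

The elements of order 6 are: r, r^5.
That's 2.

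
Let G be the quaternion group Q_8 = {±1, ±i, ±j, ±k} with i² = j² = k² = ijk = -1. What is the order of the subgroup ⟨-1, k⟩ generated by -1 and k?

4

|⟨-1⟩| = 2 and |⟨k⟩| = 4, so |H| is a multiple of lcm(2, 4) = 4 and divides |G| = 8.
Closing under the operation: H = {1, -1, k, -k}, so |H| = 4.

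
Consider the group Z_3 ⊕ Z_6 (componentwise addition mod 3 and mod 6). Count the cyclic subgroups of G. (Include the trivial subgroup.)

Each element a generates a cyclic subgroup ⟨a⟩; distinct elements may generate the same one (a cyclic group of order d has φ(d) generators).
Cyclic subgroups by order — order 1: 1; order 2: 1; order 3: 4; order 6: 4.
Total: 10.

10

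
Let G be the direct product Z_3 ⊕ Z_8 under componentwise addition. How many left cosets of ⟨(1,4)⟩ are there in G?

|⟨(1,4)⟩| = 6 and |G| = 24.
By Lagrange, [G : H] = |G|/|H| = 24/6 = 4.

4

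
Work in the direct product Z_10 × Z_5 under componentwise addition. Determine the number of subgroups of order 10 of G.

|G| = 50 and 10 | 50, so subgroups of order 10 are possible by Lagrange.
The subgroups of order 10 are: {(0,0), (0,1), (0,2), (0,3), (0,4), (5,0), (5,1), (5,2), (5,3), (5,4)}; {(0,0), (1,0), (2,0), (3,0), (4,0), (5,0), (6,0), (7,0), (8,0), (9,0)}; {(0,0), (1,1), (2,2), (3,3), (4,4), (5,0), (6,1), (7,2), (8,3), (9,4)}; {(0,0), (1,2), (2,4), (3,1), (4,3), (5,0), (6,2), (7,4), (8,1), (9,3)}; … (6 in all).
So G has 6 subgroups of order 10.

6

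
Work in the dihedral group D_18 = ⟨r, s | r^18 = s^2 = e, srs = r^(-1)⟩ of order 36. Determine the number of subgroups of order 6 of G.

|G| = 36 and 6 | 36, so subgroups of order 6 are possible by Lagrange.
The subgroups of order 6 are: {e, r^6, r^12, r^4s, r^10s, r^16s}; {e, r^6, r^12, r^5s, r^11s, r^17s}; {e, r^6, r^12, s, r^6s, r^12s}; {e, r^6, r^12, rs, r^7s, r^13s}; … (7 in all).
So G has 7 subgroups of order 6.

7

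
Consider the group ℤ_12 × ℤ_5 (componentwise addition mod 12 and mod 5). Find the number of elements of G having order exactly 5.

4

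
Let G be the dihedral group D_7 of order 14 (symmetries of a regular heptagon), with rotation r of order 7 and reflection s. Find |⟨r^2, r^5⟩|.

7

|⟨r^2⟩| = 7 and |⟨r^5⟩| = 7, so |H| is a multiple of lcm(7, 7) = 7 and divides |G| = 14.
Closing under the operation: H = {e, r, r^2, r^3, r^4, r^5, r^6}, so |H| = 7.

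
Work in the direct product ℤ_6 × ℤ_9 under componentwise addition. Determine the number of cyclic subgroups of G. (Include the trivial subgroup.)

16

A cyclic subgroup of order d is generated by each of its φ(d) elements of order d, so the cyclic subgroups of order d number (#elements of order d)/φ(d).
Cyclic subgroups by order — order 1: 1; order 2: 1; order 3: 4; order 6: 4; order 9: 3; order 18: 3.
Total: 16.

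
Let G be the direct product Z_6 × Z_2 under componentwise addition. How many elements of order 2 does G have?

An element (a,b) has order lcm(ord(a), ord(b)); count pairs with lcm equal to 2.
Enumerating gives 3 such elements.

3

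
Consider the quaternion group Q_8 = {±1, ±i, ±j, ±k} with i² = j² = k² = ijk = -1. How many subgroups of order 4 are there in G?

|G| = 8 and 4 | 8, so subgroups of order 4 are possible by Lagrange.
The subgroups of order 4 are: {1, -1, i, -i}; {1, -1, j, -j}; {1, -1, k, -k}.
So G has 3 subgroups of order 4.

3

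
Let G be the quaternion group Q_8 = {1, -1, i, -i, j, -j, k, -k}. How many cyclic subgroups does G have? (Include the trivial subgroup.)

Each element a generates a cyclic subgroup ⟨a⟩; distinct elements may generate the same one (a cyclic group of order d has φ(d) generators).
Cyclic subgroups by order — order 1: 1; order 2: 1; order 4: 3.
Total: 5.

5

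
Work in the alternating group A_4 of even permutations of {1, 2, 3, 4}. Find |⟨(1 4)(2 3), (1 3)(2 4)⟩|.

4

|⟨(1 4)(2 3)⟩| = 2 and |⟨(1 3)(2 4)⟩| = 2, so |H| is a multiple of lcm(2, 2) = 2 and divides |G| = 12.
Closing under the operation: H = {e, (1 2)(3 4), (1 3)(2 4), (1 4)(2 3)}, so |H| = 4.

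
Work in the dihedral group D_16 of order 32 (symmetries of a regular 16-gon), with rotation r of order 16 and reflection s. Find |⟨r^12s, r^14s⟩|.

16

|⟨r^12s⟩| = 2 and |⟨r^14s⟩| = 2, so |H| is a multiple of lcm(2, 2) = 2 and divides |G| = 32.
Closing under the operation: H = {e, r^2, r^4, r^6, r^8, r^10, r^12, r^14, s, r^2s, r^4s, r^6s, r^8s, r^10s, r^12s, r^14s}, so |H| = 16.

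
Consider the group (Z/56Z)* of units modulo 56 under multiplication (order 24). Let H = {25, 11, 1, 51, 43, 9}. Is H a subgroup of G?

Yes

|H| = 6 divides |G| = 24, consistent with Lagrange.
H contains the identity, every element's inverse is in H, and H is closed under ·: it is a subgroup.
In fact H = ⟨51⟩.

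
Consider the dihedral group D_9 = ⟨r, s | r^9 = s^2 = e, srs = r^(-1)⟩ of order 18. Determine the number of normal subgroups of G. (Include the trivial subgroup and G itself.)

G has 16 subgroups. Checking conjugation-invariance by order — order 1: 1/1 normal; order 2: 0/9 normal; order 3: 1/1 normal; order 6: 0/3 normal; order 9: 1/1 normal; order 18: 1/1 normal.
Total normal subgroups: 4.

4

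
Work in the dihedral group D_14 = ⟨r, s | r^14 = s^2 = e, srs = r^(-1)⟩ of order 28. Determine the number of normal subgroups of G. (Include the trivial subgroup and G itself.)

7

G has 28 subgroups. Checking conjugation-invariance by order — order 1: 1/1 normal; order 2: 1/15 normal; order 4: 0/7 normal; order 7: 1/1 normal; order 14: 3/3 normal; order 28: 1/1 normal.
Total normal subgroups: 7.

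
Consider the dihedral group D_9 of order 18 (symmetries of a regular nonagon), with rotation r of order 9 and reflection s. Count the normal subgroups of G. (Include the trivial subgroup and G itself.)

G has 16 subgroups. Checking conjugation-invariance by order — order 1: 1/1 normal; order 2: 0/9 normal; order 3: 1/1 normal; order 6: 0/3 normal; order 9: 1/1 normal; order 18: 1/1 normal.
Total normal subgroups: 4.

4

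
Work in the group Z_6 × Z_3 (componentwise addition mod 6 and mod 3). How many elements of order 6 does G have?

An element (a,b) has order lcm(ord(a), ord(b)); count pairs with lcm equal to 6.
Enumerating gives 8 such elements.

8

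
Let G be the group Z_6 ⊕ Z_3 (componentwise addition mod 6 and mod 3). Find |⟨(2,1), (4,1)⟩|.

9

|⟨(2,1)⟩| = 3 and |⟨(4,1)⟩| = 3, so |H| is a multiple of lcm(3, 3) = 3 and divides |G| = 18.
Closing under the operation: H = {(0,0), (0,1), (0,2), (2,0), (2,1), (2,2), (4,0), (4,1), (4,2)}, so |H| = 9.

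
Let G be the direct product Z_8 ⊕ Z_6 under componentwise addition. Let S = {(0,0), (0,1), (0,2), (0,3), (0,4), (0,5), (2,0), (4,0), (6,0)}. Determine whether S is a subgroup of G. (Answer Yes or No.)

|S| = 9 does not divide |G| = 48, so by Lagrange S is not a subgroup.

No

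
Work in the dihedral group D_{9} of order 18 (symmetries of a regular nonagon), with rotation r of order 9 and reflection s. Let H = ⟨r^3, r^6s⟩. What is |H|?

6

|⟨r^3⟩| = 3 and |⟨r^6s⟩| = 2, so |H| is a multiple of lcm(3, 2) = 6 and divides |G| = 18.
Closing under the operation: H = {e, r^3, r^6, s, r^3s, r^6s}, so |H| = 6.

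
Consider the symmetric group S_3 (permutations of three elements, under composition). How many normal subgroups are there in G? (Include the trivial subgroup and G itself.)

3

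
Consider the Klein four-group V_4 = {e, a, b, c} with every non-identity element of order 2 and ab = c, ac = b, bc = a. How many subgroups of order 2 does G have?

|G| = 4 and 2 | 4, so subgroups of order 2 are possible by Lagrange.
The subgroups of order 2 are: {e, a}; {e, b}; {e, c}.
So G has 3 subgroups of order 2.

3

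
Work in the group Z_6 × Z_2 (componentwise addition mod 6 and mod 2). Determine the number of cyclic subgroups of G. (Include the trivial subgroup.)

8

Group the elements of G by the cyclic subgroup they generate; each cyclic subgroup of order d accounts for φ(d) elements.
Cyclic subgroups by order — order 1: 1; order 2: 3; order 3: 1; order 6: 3.
Total: 8.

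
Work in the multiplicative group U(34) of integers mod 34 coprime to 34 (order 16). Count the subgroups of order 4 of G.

1

|G| = 16 and 4 | 16, so subgroups of order 4 are possible by Lagrange.
The subgroups of order 4 are: {1, 13, 21, 33}.
So G has 1 subgroup of order 4.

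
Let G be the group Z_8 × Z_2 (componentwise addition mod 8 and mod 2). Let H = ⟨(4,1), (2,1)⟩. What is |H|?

|⟨(4,1)⟩| = 2 and |⟨(2,1)⟩| = 4, so |H| is a multiple of lcm(2, 4) = 4 and divides |G| = 16.
Closing under the operation: H = {(0,0), (0,1), (2,0), (2,1), (4,0), (4,1), (6,0), (6,1)}, so |H| = 8.

8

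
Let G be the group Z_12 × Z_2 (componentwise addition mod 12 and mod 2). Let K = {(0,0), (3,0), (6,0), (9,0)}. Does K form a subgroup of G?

Yes

|K| = 4 divides |G| = 24, consistent with Lagrange.
K contains the identity, every element's inverse is in K, and K is closed under +: it is a subgroup.
In fact K = ⟨(9,0)⟩.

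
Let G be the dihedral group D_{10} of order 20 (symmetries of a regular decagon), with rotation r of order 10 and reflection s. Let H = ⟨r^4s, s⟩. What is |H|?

10

|⟨r^4s⟩| = 2 and |⟨s⟩| = 2, so |H| is a multiple of lcm(2, 2) = 2 and divides |G| = 20.
Closing under the operation: H = {e, r^2, r^4, r^6, r^8, s, r^2s, r^4s, r^6s, r^8s}, so |H| = 10.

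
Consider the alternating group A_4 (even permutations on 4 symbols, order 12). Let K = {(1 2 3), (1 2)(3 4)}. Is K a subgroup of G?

The identity e ∉ K, so K is not a subgroup.

No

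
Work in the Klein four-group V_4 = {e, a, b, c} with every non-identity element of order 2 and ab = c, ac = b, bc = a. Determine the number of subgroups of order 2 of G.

3

|G| = 4 and 2 | 4, so subgroups of order 2 are possible by Lagrange.
The subgroups of order 2 are: {e, a}; {e, b}; {e, c}.
So G has 3 subgroups of order 2.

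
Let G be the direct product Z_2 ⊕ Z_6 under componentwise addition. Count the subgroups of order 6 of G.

|G| = 12 and 6 | 12, so subgroups of order 6 are possible by Lagrange.
The subgroups of order 6 are: {(0,0), (0,1), (0,2), (0,3), (0,4), (0,5)}; {(0,0), (0,2), (0,4), (1,0), (1,2), (1,4)}; {(0,0), (0,2), (0,4), (1,1), (1,3), (1,5)}.
So G has 3 subgroups of order 6.

3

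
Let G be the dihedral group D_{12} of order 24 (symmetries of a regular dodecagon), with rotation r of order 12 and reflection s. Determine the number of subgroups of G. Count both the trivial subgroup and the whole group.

34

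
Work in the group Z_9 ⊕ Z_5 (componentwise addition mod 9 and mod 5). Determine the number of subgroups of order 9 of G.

|G| = 45 and 9 | 45, so subgroups of order 9 are possible by Lagrange.
The subgroups of order 9 are: {(0,0), (1,0), (2,0), (3,0), (4,0), (5,0), (6,0), (7,0), (8,0)}.
So G has 1 subgroup of order 9.

1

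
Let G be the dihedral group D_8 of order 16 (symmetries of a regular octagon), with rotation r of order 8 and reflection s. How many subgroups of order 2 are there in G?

9

|G| = 16 and 2 | 16, so subgroups of order 2 are possible by Lagrange.
The subgroups of order 2 are: {e, r^2s}; {e, r^3s}; {e, r^4}; {e, r^4s}; … (9 in all).
So G has 9 subgroups of order 2.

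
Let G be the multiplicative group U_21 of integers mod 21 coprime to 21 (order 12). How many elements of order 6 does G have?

The elements of order 6 are: 2, 5, 10, 11, 17, 19.
That's 6.

6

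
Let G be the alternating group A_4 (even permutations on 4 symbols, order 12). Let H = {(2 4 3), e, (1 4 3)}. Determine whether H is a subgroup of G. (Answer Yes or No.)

(2 4 3) ∈ H but its inverse (2 3 4) ∉ H, so H is not a subgroup.

No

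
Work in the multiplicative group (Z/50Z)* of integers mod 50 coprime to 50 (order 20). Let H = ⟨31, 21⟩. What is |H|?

5

|⟨31⟩| = 5 and |⟨21⟩| = 5, so |H| is a multiple of lcm(5, 5) = 5 and divides |G| = 20.
Closing under the operation: H = {1, 11, 21, 31, 41}, so |H| = 5.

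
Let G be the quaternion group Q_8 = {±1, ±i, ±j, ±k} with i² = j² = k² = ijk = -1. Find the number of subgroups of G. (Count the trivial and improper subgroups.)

6

|G| = 8, so by Lagrange every subgroup order divides 8. Divisors: 1, 2, 4, 8.
Subgroups by order — order 1: 1; order 2: 1; order 4: 3; order 8: 1.
Total: 1 + 1 + 3 + 1 = 6.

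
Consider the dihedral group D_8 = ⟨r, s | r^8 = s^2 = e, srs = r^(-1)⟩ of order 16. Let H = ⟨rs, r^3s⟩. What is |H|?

|⟨rs⟩| = 2 and |⟨r^3s⟩| = 2, so |H| is a multiple of lcm(2, 2) = 2 and divides |G| = 16.
Closing under the operation: H = {e, r^2, r^4, r^6, rs, r^3s, r^5s, r^7s}, so |H| = 8.

8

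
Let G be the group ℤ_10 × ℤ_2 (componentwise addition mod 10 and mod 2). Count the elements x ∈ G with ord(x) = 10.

An element (a,b) has order lcm(ord(a), ord(b)); count pairs with lcm equal to 10.
Enumerating gives 12 such elements.

12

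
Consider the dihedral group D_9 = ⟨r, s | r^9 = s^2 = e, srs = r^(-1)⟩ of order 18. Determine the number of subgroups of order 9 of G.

1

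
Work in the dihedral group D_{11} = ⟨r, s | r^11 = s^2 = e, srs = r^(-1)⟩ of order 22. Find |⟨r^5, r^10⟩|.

11

|⟨r^5⟩| = 11 and |⟨r^10⟩| = 11, so |H| is a multiple of lcm(11, 11) = 11 and divides |G| = 22.
Closing under the operation: H = {e, r, r^2, r^3, r^4, r^5, r^6, r^7, r^8, r^9, r^10}, so |H| = 11.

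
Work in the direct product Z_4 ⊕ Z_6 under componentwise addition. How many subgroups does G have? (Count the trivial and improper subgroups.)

16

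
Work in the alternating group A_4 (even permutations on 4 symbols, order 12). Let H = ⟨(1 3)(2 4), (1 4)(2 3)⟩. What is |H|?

4

|⟨(1 3)(2 4)⟩| = 2 and |⟨(1 4)(2 3)⟩| = 2, so |H| is a multiple of lcm(2, 2) = 2 and divides |G| = 12.
Closing under the operation: H = {e, (1 2)(3 4), (1 3)(2 4), (1 4)(2 3)}, so |H| = 4.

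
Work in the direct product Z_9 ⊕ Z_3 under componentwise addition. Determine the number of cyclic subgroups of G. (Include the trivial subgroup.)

8

Group the elements of G by the cyclic subgroup they generate; each cyclic subgroup of order d accounts for φ(d) elements.
Cyclic subgroups by order — order 1: 1; order 3: 4; order 9: 3.
Total: 8.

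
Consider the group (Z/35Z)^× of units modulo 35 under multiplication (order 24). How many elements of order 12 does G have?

8

The elements of order 12 are: 2, 3, 12, 17, 18, 23, 32, 33.
That's 8.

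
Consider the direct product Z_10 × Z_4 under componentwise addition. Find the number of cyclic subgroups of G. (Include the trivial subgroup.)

12

Group the elements of G by the cyclic subgroup they generate; each cyclic subgroup of order d accounts for φ(d) elements.
Cyclic subgroups by order — order 1: 1; order 2: 3; order 4: 2; order 5: 1; order 10: 3; order 20: 2.
Total: 12.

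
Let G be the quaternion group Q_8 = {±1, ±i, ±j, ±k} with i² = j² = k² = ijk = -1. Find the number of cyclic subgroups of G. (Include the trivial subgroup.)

Each element a generates a cyclic subgroup ⟨a⟩; distinct elements may generate the same one (a cyclic group of order d has φ(d) generators).
Cyclic subgroups by order — order 1: 1; order 2: 1; order 4: 3.
Total: 5.

5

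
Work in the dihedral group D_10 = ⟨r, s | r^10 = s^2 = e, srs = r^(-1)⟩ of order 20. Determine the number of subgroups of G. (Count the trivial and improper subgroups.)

22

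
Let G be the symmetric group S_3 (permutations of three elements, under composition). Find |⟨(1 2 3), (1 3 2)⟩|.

|⟨(1 2 3)⟩| = 3 and |⟨(1 3 2)⟩| = 3, so |H| is a multiple of lcm(3, 3) = 3 and divides |G| = 6.
Closing under the operation: H = {e, (1 2 3), (1 3 2)}, so |H| = 3.

3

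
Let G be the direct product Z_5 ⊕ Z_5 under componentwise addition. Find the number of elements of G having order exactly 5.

An element (a,b) has order lcm(ord(a), ord(b)); count pairs with lcm equal to 5.
Enumerating gives 24 such elements.

24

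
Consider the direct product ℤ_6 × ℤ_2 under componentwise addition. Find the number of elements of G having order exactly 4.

0

An element (a,b) has order lcm(ord(a), ord(b)); count pairs with lcm equal to 4.
Enumerating gives 0 such elements.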